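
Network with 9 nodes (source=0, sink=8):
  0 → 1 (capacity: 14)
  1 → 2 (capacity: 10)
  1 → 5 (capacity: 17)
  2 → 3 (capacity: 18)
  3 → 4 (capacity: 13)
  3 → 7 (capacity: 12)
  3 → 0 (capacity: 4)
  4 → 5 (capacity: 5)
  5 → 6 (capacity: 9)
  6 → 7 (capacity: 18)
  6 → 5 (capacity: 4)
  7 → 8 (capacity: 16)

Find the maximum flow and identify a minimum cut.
Max flow = 14, Min cut edges: (0,1)

Maximum flow: 14
Minimum cut: (0,1)
Partition: S = [0], T = [1, 2, 3, 4, 5, 6, 7, 8]

Max-flow min-cut theorem verified: both equal 14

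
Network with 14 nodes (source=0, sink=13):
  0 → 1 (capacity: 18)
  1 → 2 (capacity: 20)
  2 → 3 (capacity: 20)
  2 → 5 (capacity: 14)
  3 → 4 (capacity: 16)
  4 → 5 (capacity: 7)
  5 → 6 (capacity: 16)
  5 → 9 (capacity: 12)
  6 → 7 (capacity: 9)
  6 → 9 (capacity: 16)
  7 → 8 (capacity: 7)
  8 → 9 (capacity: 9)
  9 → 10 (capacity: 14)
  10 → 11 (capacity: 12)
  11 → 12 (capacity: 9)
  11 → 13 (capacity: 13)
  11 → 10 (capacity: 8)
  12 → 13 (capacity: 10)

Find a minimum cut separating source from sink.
Min cut value = 12, edges: (10,11)

Min cut value: 12
Partition: S = [0, 1, 2, 3, 4, 5, 6, 7, 8, 9, 10], T = [11, 12, 13]
Cut edges: (10,11)

By max-flow min-cut theorem, max flow = min cut = 12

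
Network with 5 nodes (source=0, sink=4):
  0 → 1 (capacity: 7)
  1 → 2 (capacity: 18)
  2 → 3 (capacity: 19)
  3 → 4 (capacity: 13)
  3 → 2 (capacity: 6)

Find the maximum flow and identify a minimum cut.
Max flow = 7, Min cut edges: (0,1)

Maximum flow: 7
Minimum cut: (0,1)
Partition: S = [0], T = [1, 2, 3, 4]

Max-flow min-cut theorem verified: both equal 7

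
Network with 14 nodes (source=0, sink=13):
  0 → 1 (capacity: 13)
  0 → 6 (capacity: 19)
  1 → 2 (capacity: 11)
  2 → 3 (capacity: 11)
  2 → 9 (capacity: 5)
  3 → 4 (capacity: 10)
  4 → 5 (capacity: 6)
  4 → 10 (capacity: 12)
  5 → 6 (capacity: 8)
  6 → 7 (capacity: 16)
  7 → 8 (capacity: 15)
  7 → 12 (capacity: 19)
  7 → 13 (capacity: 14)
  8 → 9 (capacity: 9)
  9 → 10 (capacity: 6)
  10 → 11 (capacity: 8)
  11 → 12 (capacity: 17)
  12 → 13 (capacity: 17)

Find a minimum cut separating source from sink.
Min cut value = 24, edges: (6,7), (10,11)

Min cut value: 24
Partition: S = [0, 1, 2, 3, 4, 5, 6, 8, 9, 10], T = [7, 11, 12, 13]
Cut edges: (6,7), (10,11)

By max-flow min-cut theorem, max flow = min cut = 24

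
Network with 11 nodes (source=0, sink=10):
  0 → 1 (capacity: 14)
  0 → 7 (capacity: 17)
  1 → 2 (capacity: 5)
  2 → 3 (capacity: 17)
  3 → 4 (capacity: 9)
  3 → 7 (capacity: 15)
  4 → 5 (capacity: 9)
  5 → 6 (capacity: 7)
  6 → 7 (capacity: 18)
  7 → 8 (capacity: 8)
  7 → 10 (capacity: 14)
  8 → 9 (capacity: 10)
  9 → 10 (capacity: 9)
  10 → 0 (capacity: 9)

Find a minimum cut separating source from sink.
Min cut value = 22, edges: (7,8), (7,10)

Min cut value: 22
Partition: S = [0, 1, 2, 3, 4, 5, 6, 7], T = [8, 9, 10]
Cut edges: (7,8), (7,10)

By max-flow min-cut theorem, max flow = min cut = 22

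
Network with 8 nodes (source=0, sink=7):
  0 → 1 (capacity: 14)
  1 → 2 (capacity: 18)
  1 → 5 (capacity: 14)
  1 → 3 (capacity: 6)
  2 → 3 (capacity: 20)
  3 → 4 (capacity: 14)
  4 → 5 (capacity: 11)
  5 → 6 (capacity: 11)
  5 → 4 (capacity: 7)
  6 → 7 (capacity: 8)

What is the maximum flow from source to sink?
Maximum flow = 8

Max flow: 8

Flow assignment:
  0 → 1: 8/14
  1 → 5: 8/14
  5 → 6: 8/11
  6 → 7: 8/8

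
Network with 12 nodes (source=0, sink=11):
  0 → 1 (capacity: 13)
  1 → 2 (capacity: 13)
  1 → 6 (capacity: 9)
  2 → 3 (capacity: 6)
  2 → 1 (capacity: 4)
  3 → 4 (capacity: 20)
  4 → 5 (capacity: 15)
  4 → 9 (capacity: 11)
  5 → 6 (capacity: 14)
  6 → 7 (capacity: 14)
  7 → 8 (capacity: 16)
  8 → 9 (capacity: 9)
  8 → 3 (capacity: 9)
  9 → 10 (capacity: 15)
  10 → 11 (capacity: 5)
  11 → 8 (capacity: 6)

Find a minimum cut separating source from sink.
Min cut value = 5, edges: (10,11)

Min cut value: 5
Partition: S = [0, 1, 2, 3, 4, 5, 6, 7, 8, 9, 10], T = [11]
Cut edges: (10,11)

By max-flow min-cut theorem, max flow = min cut = 5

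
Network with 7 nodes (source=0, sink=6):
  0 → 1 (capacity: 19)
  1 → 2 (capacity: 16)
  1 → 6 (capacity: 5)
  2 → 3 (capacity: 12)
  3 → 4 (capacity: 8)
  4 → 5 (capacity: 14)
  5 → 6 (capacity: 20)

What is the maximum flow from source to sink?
Maximum flow = 13

Max flow: 13

Flow assignment:
  0 → 1: 13/19
  1 → 2: 8/16
  1 → 6: 5/5
  2 → 3: 8/12
  3 → 4: 8/8
  4 → 5: 8/14
  5 → 6: 8/20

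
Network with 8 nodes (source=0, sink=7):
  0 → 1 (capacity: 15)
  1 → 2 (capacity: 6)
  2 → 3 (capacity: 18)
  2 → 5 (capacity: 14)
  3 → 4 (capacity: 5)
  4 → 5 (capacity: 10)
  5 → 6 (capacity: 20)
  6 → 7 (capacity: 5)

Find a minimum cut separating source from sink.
Min cut value = 5, edges: (6,7)

Min cut value: 5
Partition: S = [0, 1, 2, 3, 4, 5, 6], T = [7]
Cut edges: (6,7)

By max-flow min-cut theorem, max flow = min cut = 5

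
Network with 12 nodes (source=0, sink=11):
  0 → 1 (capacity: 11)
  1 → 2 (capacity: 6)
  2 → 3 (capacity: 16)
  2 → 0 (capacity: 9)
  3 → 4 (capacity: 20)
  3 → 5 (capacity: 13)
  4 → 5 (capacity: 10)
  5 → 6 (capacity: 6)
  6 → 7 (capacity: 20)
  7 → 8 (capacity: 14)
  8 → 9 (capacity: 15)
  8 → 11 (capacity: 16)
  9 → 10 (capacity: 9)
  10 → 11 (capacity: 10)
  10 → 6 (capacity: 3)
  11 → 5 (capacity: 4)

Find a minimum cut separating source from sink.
Min cut value = 6, edges: (5,6)

Min cut value: 6
Partition: S = [0, 1, 2, 3, 4, 5], T = [6, 7, 8, 9, 10, 11]
Cut edges: (5,6)

By max-flow min-cut theorem, max flow = min cut = 6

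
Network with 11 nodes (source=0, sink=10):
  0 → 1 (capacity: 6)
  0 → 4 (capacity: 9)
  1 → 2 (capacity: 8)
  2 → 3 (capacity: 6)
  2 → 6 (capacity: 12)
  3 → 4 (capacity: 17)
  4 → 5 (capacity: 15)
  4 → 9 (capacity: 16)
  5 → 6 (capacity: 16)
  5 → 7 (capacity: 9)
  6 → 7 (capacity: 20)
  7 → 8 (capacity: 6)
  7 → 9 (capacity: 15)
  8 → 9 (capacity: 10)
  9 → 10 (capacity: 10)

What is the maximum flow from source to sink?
Maximum flow = 10

Max flow: 10

Flow assignment:
  0 → 1: 6/6
  0 → 4: 4/9
  1 → 2: 6/8
  2 → 3: 6/6
  3 → 4: 6/17
  4 → 9: 10/16
  9 → 10: 10/10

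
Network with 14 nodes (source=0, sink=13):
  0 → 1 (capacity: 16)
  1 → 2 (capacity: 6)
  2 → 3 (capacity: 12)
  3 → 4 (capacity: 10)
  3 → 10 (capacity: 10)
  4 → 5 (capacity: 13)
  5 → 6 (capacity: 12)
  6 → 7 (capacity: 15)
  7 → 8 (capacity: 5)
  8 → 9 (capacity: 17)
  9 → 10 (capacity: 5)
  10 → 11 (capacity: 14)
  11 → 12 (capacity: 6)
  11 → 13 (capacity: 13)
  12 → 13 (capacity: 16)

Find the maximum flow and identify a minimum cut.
Max flow = 6, Min cut edges: (1,2)

Maximum flow: 6
Minimum cut: (1,2)
Partition: S = [0, 1], T = [2, 3, 4, 5, 6, 7, 8, 9, 10, 11, 12, 13]

Max-flow min-cut theorem verified: both equal 6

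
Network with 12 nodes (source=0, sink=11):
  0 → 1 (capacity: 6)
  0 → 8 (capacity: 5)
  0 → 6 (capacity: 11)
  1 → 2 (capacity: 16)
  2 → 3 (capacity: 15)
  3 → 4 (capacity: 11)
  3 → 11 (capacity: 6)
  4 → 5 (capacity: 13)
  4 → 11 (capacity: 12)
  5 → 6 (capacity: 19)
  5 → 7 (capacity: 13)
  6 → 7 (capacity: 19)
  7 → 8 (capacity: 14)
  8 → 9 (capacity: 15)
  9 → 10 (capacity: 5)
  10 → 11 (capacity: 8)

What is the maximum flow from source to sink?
Maximum flow = 11

Max flow: 11

Flow assignment:
  0 → 1: 6/6
  0 → 6: 5/11
  1 → 2: 6/16
  2 → 3: 6/15
  3 → 11: 6/6
  6 → 7: 5/19
  7 → 8: 5/14
  8 → 9: 5/15
  9 → 10: 5/5
  10 → 11: 5/8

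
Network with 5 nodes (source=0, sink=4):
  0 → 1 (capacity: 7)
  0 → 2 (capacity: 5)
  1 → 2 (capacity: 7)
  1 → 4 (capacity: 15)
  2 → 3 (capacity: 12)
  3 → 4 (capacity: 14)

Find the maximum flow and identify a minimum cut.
Max flow = 12, Min cut edges: (0,1), (0,2)

Maximum flow: 12
Minimum cut: (0,1), (0,2)
Partition: S = [0], T = [1, 2, 3, 4]

Max-flow min-cut theorem verified: both equal 12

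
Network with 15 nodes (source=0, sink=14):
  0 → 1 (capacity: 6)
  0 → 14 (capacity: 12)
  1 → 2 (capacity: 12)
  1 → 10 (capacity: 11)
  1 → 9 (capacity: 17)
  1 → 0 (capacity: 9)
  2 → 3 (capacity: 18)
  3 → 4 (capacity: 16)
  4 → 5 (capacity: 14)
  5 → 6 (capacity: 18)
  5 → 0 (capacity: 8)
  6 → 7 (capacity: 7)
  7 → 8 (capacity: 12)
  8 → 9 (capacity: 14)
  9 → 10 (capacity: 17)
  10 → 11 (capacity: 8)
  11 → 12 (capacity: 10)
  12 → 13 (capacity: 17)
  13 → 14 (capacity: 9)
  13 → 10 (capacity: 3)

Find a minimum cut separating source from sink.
Min cut value = 18, edges: (0,1), (0,14)

Min cut value: 18
Partition: S = [0], T = [1, 2, 3, 4, 5, 6, 7, 8, 9, 10, 11, 12, 13, 14]
Cut edges: (0,1), (0,14)

By max-flow min-cut theorem, max flow = min cut = 18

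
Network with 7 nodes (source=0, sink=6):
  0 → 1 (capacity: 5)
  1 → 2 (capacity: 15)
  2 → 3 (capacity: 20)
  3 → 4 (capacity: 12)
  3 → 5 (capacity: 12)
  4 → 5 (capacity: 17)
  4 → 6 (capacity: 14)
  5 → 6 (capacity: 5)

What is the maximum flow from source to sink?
Maximum flow = 5

Max flow: 5

Flow assignment:
  0 → 1: 5/5
  1 → 2: 5/15
  2 → 3: 5/20
  3 → 4: 5/12
  4 → 6: 5/14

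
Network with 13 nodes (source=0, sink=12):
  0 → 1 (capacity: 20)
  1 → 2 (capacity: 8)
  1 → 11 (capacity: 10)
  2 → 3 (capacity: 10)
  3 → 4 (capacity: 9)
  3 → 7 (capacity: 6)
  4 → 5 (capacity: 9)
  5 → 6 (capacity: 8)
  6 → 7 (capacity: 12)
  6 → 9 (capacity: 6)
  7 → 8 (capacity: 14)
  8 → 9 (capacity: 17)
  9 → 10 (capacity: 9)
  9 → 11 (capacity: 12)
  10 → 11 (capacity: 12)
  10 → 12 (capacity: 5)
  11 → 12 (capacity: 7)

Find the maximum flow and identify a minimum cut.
Max flow = 12, Min cut edges: (10,12), (11,12)

Maximum flow: 12
Minimum cut: (10,12), (11,12)
Partition: S = [0, 1, 2, 3, 4, 5, 6, 7, 8, 9, 10, 11], T = [12]

Max-flow min-cut theorem verified: both equal 12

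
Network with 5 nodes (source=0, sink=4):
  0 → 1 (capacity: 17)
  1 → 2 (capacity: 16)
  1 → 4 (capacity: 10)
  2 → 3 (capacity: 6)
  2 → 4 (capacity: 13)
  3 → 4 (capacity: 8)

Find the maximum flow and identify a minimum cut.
Max flow = 17, Min cut edges: (0,1)

Maximum flow: 17
Minimum cut: (0,1)
Partition: S = [0], T = [1, 2, 3, 4]

Max-flow min-cut theorem verified: both equal 17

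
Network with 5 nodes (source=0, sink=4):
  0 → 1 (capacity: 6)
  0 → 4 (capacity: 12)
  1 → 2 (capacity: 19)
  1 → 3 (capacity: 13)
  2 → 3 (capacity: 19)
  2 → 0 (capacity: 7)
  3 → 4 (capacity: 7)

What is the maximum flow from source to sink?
Maximum flow = 18

Max flow: 18

Flow assignment:
  0 → 1: 6/6
  0 → 4: 12/12
  1 → 3: 6/13
  3 → 4: 6/7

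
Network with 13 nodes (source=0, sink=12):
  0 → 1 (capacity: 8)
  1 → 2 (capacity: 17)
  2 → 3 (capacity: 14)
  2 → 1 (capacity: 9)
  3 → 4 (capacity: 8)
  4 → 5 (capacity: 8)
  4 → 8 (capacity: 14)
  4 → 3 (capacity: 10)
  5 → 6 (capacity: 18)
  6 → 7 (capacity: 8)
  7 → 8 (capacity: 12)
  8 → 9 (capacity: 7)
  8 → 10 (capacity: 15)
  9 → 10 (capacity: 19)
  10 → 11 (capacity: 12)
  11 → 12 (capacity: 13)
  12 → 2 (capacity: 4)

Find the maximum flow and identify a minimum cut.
Max flow = 8, Min cut edges: (3,4)

Maximum flow: 8
Minimum cut: (3,4)
Partition: S = [0, 1, 2, 3], T = [4, 5, 6, 7, 8, 9, 10, 11, 12]

Max-flow min-cut theorem verified: both equal 8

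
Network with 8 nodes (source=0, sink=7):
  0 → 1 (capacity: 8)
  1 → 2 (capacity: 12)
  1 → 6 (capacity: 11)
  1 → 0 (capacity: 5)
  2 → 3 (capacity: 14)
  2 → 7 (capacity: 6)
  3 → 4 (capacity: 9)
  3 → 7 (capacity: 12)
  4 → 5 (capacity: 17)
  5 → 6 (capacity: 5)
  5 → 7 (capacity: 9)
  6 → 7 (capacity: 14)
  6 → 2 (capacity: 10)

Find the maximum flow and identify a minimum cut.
Max flow = 8, Min cut edges: (0,1)

Maximum flow: 8
Minimum cut: (0,1)
Partition: S = [0], T = [1, 2, 3, 4, 5, 6, 7]

Max-flow min-cut theorem verified: both equal 8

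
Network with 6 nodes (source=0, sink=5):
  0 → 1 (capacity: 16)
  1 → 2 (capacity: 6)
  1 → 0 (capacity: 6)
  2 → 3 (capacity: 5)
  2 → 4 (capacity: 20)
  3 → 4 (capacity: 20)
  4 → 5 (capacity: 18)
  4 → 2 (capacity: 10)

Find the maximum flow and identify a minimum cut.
Max flow = 6, Min cut edges: (1,2)

Maximum flow: 6
Minimum cut: (1,2)
Partition: S = [0, 1], T = [2, 3, 4, 5]

Max-flow min-cut theorem verified: both equal 6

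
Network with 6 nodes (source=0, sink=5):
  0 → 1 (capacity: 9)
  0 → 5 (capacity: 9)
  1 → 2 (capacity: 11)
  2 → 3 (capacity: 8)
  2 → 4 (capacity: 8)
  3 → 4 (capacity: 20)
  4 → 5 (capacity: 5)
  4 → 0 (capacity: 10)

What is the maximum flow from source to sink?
Maximum flow = 14

Max flow: 14

Flow assignment:
  0 → 1: 9/9
  0 → 5: 9/9
  1 → 2: 9/11
  2 → 3: 1/8
  2 → 4: 8/8
  3 → 4: 1/20
  4 → 5: 5/5
  4 → 0: 4/10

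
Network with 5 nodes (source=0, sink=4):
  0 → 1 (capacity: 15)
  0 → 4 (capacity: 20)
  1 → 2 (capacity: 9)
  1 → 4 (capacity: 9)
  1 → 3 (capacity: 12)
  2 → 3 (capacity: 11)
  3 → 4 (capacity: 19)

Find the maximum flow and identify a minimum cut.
Max flow = 35, Min cut edges: (0,1), (0,4)

Maximum flow: 35
Minimum cut: (0,1), (0,4)
Partition: S = [0], T = [1, 2, 3, 4]

Max-flow min-cut theorem verified: both equal 35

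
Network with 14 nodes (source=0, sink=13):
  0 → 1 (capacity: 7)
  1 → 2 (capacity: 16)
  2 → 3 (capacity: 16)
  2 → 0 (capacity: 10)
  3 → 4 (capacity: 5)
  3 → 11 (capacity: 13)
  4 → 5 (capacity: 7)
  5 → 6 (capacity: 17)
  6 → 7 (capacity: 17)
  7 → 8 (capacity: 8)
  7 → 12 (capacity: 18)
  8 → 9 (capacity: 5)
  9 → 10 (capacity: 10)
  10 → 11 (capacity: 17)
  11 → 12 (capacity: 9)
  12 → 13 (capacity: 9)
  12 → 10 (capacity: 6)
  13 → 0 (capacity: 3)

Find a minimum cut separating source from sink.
Min cut value = 7, edges: (0,1)

Min cut value: 7
Partition: S = [0], T = [1, 2, 3, 4, 5, 6, 7, 8, 9, 10, 11, 12, 13]
Cut edges: (0,1)

By max-flow min-cut theorem, max flow = min cut = 7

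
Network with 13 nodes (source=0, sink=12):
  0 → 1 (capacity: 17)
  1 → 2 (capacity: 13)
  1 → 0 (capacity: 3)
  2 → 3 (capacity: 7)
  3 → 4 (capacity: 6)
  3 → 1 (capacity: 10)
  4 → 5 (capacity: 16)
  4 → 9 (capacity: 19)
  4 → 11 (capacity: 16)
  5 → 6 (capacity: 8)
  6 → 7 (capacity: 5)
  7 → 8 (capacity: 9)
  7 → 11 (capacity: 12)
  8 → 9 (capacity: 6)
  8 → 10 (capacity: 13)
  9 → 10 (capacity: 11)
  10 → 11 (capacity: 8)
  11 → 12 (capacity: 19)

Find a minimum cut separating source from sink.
Min cut value = 6, edges: (3,4)

Min cut value: 6
Partition: S = [0, 1, 2, 3], T = [4, 5, 6, 7, 8, 9, 10, 11, 12]
Cut edges: (3,4)

By max-flow min-cut theorem, max flow = min cut = 6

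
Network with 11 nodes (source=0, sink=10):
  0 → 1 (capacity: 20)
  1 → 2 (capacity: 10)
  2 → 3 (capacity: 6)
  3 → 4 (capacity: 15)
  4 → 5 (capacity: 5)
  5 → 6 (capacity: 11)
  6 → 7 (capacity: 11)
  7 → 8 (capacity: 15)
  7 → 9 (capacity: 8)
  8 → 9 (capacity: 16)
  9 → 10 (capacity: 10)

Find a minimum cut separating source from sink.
Min cut value = 5, edges: (4,5)

Min cut value: 5
Partition: S = [0, 1, 2, 3, 4], T = [5, 6, 7, 8, 9, 10]
Cut edges: (4,5)

By max-flow min-cut theorem, max flow = min cut = 5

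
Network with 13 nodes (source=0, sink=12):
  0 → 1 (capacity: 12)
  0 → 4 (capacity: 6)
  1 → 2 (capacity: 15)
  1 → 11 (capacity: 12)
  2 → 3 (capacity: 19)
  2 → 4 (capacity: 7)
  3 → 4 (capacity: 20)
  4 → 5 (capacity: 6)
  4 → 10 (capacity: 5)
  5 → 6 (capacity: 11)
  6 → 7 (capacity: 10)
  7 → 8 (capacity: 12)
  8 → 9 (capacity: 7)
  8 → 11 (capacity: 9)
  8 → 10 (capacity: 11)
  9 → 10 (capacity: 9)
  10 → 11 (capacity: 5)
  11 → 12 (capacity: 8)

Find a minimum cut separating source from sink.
Min cut value = 8, edges: (11,12)

Min cut value: 8
Partition: S = [0, 1, 2, 3, 4, 5, 6, 7, 8, 9, 10, 11], T = [12]
Cut edges: (11,12)

By max-flow min-cut theorem, max flow = min cut = 8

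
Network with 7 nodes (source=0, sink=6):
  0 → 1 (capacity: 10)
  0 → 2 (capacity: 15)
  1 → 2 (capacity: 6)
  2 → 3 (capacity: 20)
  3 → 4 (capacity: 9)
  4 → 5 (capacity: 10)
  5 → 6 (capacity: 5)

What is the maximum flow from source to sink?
Maximum flow = 5

Max flow: 5

Flow assignment:
  0 → 1: 5/10
  1 → 2: 5/6
  2 → 3: 5/20
  3 → 4: 5/9
  4 → 5: 5/10
  5 → 6: 5/5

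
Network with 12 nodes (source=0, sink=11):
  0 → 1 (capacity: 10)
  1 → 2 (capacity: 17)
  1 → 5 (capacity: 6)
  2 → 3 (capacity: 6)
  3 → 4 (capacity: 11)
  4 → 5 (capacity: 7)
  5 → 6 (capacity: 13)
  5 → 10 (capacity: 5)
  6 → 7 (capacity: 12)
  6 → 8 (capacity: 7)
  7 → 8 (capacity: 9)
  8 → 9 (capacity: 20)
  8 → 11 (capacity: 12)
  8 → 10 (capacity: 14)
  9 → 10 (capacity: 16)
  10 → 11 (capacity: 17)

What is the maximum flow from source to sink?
Maximum flow = 10

Max flow: 10

Flow assignment:
  0 → 1: 10/10
  1 → 2: 4/17
  1 → 5: 6/6
  2 → 3: 4/6
  3 → 4: 4/11
  4 → 5: 4/7
  5 → 6: 5/13
  5 → 10: 5/5
  6 → 8: 5/7
  8 → 11: 5/12
  10 → 11: 5/17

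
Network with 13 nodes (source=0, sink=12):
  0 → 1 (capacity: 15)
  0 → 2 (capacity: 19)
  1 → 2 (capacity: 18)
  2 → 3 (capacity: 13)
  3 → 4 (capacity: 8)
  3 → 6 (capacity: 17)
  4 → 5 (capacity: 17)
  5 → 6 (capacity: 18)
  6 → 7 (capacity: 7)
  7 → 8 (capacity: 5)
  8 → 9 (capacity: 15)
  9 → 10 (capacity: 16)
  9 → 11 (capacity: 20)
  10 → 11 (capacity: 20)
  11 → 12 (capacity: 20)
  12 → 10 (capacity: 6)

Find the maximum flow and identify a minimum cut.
Max flow = 5, Min cut edges: (7,8)

Maximum flow: 5
Minimum cut: (7,8)
Partition: S = [0, 1, 2, 3, 4, 5, 6, 7], T = [8, 9, 10, 11, 12]

Max-flow min-cut theorem verified: both equal 5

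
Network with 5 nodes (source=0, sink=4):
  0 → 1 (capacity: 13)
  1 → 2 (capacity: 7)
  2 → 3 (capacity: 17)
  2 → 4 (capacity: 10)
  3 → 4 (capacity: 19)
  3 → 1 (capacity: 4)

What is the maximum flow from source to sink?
Maximum flow = 7

Max flow: 7

Flow assignment:
  0 → 1: 7/13
  1 → 2: 7/7
  2 → 4: 7/10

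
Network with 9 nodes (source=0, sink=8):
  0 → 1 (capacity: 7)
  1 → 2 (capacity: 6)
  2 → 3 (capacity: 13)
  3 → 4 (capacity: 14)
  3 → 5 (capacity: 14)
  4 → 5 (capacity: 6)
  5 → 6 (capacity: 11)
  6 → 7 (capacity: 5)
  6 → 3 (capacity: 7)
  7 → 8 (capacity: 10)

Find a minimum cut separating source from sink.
Min cut value = 5, edges: (6,7)

Min cut value: 5
Partition: S = [0, 1, 2, 3, 4, 5, 6], T = [7, 8]
Cut edges: (6,7)

By max-flow min-cut theorem, max flow = min cut = 5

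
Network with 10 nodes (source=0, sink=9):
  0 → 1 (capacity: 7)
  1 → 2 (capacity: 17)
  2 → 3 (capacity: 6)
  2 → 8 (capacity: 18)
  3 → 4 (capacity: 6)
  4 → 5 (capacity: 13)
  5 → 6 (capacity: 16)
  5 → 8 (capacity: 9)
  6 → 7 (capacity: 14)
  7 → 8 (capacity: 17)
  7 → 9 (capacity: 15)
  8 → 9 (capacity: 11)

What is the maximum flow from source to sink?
Maximum flow = 7

Max flow: 7

Flow assignment:
  0 → 1: 7/7
  1 → 2: 7/17
  2 → 8: 7/18
  8 → 9: 7/11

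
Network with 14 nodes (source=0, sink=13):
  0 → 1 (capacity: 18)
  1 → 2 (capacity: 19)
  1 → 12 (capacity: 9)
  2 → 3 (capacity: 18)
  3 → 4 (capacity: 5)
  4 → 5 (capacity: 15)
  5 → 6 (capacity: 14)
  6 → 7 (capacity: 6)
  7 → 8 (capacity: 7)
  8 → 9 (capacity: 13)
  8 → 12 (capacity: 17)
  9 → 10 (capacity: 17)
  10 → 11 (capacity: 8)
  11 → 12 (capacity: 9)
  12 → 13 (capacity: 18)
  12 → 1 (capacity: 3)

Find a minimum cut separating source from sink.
Min cut value = 14, edges: (1,12), (3,4)

Min cut value: 14
Partition: S = [0, 1, 2, 3], T = [4, 5, 6, 7, 8, 9, 10, 11, 12, 13]
Cut edges: (1,12), (3,4)

By max-flow min-cut theorem, max flow = min cut = 14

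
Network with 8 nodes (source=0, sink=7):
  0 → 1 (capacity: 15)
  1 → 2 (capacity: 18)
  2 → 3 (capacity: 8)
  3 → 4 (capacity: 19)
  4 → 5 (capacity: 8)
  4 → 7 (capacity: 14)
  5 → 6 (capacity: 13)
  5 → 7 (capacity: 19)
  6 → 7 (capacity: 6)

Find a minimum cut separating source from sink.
Min cut value = 8, edges: (2,3)

Min cut value: 8
Partition: S = [0, 1, 2], T = [3, 4, 5, 6, 7]
Cut edges: (2,3)

By max-flow min-cut theorem, max flow = min cut = 8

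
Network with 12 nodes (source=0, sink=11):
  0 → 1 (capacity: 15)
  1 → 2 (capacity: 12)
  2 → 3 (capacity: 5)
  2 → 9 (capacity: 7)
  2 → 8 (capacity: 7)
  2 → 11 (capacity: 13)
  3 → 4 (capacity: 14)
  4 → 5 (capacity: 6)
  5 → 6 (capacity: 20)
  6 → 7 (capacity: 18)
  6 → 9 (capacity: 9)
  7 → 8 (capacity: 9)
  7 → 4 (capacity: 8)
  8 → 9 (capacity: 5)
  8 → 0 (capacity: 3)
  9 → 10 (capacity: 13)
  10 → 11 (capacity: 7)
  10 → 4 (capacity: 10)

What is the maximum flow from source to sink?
Maximum flow = 12

Max flow: 12

Flow assignment:
  0 → 1: 12/15
  1 → 2: 12/12
  2 → 11: 12/13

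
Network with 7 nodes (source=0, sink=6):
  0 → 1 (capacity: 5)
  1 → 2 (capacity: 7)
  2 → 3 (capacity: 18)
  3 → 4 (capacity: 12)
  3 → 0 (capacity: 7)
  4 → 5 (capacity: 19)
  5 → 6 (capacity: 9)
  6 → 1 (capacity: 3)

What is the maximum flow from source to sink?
Maximum flow = 5

Max flow: 5

Flow assignment:
  0 → 1: 5/5
  1 → 2: 5/7
  2 → 3: 5/18
  3 → 4: 5/12
  4 → 5: 5/19
  5 → 6: 5/9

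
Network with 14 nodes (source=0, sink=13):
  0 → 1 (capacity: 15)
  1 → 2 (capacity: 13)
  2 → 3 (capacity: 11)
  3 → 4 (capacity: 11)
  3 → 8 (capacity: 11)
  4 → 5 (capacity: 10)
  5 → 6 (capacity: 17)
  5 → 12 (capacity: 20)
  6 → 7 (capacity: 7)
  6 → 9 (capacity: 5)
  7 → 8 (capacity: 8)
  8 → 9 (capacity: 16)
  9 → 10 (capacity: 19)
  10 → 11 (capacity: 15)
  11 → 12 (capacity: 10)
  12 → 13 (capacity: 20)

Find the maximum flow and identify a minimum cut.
Max flow = 11, Min cut edges: (2,3)

Maximum flow: 11
Minimum cut: (2,3)
Partition: S = [0, 1, 2], T = [3, 4, 5, 6, 7, 8, 9, 10, 11, 12, 13]

Max-flow min-cut theorem verified: both equal 11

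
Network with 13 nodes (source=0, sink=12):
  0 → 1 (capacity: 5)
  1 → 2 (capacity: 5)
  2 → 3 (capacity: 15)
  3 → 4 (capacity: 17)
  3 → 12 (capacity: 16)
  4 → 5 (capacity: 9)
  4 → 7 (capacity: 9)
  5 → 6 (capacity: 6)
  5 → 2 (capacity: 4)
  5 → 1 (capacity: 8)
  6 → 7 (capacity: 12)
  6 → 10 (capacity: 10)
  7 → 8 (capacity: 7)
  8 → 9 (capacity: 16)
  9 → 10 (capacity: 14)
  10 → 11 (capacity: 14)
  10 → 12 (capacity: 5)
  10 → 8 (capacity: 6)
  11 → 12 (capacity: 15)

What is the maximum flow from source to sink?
Maximum flow = 5

Max flow: 5

Flow assignment:
  0 → 1: 5/5
  1 → 2: 5/5
  2 → 3: 5/15
  3 → 12: 5/16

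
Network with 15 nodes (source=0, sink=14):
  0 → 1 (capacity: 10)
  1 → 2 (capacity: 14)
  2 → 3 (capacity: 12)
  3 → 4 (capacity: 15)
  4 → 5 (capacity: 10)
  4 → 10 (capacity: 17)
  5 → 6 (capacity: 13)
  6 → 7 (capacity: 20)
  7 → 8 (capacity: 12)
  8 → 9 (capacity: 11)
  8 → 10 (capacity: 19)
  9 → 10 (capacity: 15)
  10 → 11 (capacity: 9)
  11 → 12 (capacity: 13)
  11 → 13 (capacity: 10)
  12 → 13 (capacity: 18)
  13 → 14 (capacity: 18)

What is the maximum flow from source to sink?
Maximum flow = 9

Max flow: 9

Flow assignment:
  0 → 1: 9/10
  1 → 2: 9/14
  2 → 3: 9/12
  3 → 4: 9/15
  4 → 10: 9/17
  10 → 11: 9/9
  11 → 13: 9/10
  13 → 14: 9/18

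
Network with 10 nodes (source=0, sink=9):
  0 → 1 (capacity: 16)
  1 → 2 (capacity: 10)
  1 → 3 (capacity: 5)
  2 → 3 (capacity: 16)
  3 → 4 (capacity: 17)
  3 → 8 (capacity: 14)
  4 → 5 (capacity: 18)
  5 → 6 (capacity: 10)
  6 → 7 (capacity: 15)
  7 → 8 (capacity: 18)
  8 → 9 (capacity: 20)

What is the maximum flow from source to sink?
Maximum flow = 15

Max flow: 15

Flow assignment:
  0 → 1: 15/16
  1 → 2: 10/10
  1 → 3: 5/5
  2 → 3: 10/16
  3 → 4: 1/17
  3 → 8: 14/14
  4 → 5: 1/18
  5 → 6: 1/10
  6 → 7: 1/15
  7 → 8: 1/18
  8 → 9: 15/20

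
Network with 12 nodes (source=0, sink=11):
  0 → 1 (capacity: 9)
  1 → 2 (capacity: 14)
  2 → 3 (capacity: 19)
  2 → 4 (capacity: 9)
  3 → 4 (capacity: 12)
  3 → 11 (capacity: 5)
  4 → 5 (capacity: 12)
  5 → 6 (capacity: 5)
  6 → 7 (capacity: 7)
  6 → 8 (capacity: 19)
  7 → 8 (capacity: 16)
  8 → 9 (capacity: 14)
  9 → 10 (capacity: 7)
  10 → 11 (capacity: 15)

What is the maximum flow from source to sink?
Maximum flow = 9

Max flow: 9

Flow assignment:
  0 → 1: 9/9
  1 → 2: 9/14
  2 → 3: 5/19
  2 → 4: 4/9
  3 → 11: 5/5
  4 → 5: 4/12
  5 → 6: 4/5
  6 → 8: 4/19
  8 → 9: 4/14
  9 → 10: 4/7
  10 → 11: 4/15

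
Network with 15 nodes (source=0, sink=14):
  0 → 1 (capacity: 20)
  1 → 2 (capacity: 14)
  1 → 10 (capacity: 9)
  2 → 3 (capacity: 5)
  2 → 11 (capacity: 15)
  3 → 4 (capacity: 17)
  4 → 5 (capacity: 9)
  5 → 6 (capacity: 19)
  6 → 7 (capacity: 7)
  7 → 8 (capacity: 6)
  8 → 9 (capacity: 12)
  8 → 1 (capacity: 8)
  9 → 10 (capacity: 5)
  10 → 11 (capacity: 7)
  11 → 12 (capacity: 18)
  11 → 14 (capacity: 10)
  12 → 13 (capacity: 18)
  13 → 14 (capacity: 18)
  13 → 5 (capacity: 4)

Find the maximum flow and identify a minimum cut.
Max flow = 20, Min cut edges: (0,1)

Maximum flow: 20
Minimum cut: (0,1)
Partition: S = [0], T = [1, 2, 3, 4, 5, 6, 7, 8, 9, 10, 11, 12, 13, 14]

Max-flow min-cut theorem verified: both equal 20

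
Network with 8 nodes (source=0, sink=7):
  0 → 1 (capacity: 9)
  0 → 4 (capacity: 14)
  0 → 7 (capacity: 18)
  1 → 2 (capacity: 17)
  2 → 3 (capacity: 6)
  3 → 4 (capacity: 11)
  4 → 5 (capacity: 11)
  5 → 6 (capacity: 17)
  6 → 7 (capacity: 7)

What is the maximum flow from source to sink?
Maximum flow = 25

Max flow: 25

Flow assignment:
  0 → 1: 6/9
  0 → 4: 1/14
  0 → 7: 18/18
  1 → 2: 6/17
  2 → 3: 6/6
  3 → 4: 6/11
  4 → 5: 7/11
  5 → 6: 7/17
  6 → 7: 7/7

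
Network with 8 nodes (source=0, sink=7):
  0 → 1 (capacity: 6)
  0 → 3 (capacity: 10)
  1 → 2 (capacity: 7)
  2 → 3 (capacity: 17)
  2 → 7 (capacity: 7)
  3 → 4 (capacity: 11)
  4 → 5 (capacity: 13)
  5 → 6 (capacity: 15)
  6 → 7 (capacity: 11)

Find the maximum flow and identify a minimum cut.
Max flow = 16, Min cut edges: (0,1), (0,3)

Maximum flow: 16
Minimum cut: (0,1), (0,3)
Partition: S = [0], T = [1, 2, 3, 4, 5, 6, 7]

Max-flow min-cut theorem verified: both equal 16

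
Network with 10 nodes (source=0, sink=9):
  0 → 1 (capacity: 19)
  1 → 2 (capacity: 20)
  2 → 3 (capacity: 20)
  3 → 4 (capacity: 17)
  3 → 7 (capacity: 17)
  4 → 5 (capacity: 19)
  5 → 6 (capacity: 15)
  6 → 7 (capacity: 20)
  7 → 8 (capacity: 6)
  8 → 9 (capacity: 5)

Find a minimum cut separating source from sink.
Min cut value = 5, edges: (8,9)

Min cut value: 5
Partition: S = [0, 1, 2, 3, 4, 5, 6, 7, 8], T = [9]
Cut edges: (8,9)

By max-flow min-cut theorem, max flow = min cut = 5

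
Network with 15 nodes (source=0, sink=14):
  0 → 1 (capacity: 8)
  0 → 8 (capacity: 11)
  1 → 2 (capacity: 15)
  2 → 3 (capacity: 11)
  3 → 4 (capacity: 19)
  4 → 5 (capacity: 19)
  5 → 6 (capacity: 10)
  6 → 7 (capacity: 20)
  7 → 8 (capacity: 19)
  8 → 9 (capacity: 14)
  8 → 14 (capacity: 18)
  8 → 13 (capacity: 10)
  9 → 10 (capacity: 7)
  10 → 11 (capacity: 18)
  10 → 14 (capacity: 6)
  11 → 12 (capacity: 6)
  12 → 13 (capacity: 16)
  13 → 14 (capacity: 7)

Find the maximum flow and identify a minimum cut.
Max flow = 19, Min cut edges: (0,1), (0,8)

Maximum flow: 19
Minimum cut: (0,1), (0,8)
Partition: S = [0], T = [1, 2, 3, 4, 5, 6, 7, 8, 9, 10, 11, 12, 13, 14]

Max-flow min-cut theorem verified: both equal 19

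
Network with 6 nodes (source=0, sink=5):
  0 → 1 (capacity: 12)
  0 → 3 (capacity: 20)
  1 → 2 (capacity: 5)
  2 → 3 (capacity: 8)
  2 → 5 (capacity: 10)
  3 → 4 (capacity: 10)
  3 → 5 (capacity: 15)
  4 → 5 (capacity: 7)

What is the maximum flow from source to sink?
Maximum flow = 25

Max flow: 25

Flow assignment:
  0 → 1: 5/12
  0 → 3: 20/20
  1 → 2: 5/5
  2 → 5: 5/10
  3 → 4: 5/10
  3 → 5: 15/15
  4 → 5: 5/7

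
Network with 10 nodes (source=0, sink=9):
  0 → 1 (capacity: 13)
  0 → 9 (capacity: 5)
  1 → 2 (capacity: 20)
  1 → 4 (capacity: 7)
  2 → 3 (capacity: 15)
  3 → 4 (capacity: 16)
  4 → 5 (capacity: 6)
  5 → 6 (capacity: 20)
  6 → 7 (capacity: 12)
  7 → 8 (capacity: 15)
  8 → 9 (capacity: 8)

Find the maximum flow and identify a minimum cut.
Max flow = 11, Min cut edges: (0,9), (4,5)

Maximum flow: 11
Minimum cut: (0,9), (4,5)
Partition: S = [0, 1, 2, 3, 4], T = [5, 6, 7, 8, 9]

Max-flow min-cut theorem verified: both equal 11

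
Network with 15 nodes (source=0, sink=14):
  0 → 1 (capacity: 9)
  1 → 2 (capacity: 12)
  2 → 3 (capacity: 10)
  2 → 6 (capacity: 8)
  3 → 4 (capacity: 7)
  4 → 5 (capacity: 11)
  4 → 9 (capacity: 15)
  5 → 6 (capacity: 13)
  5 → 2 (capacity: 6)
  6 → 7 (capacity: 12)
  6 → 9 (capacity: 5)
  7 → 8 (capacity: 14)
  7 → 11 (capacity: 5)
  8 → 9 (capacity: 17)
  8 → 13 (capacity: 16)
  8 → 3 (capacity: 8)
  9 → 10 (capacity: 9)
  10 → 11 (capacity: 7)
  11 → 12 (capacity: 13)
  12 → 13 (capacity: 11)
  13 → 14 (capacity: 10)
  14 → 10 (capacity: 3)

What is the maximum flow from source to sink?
Maximum flow = 9

Max flow: 9

Flow assignment:
  0 → 1: 9/9
  1 → 2: 9/12
  2 → 3: 1/10
  2 → 6: 8/8
  3 → 4: 1/7
  4 → 5: 1/11
  5 → 6: 1/13
  6 → 7: 9/12
  7 → 8: 9/14
  8 → 13: 9/16
  13 → 14: 9/10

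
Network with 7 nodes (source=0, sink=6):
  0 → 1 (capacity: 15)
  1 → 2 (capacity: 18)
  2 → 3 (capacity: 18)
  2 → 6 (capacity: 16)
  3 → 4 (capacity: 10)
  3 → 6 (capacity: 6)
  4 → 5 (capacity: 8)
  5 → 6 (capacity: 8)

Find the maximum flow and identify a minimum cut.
Max flow = 15, Min cut edges: (0,1)

Maximum flow: 15
Minimum cut: (0,1)
Partition: S = [0], T = [1, 2, 3, 4, 5, 6]

Max-flow min-cut theorem verified: both equal 15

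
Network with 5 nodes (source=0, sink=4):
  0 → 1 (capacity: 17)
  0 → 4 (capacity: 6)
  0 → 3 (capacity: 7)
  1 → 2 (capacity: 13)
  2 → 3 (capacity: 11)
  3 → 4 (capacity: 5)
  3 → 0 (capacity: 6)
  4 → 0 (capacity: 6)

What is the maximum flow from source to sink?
Maximum flow = 11

Max flow: 11

Flow assignment:
  0 → 1: 11/17
  0 → 4: 6/6
  1 → 2: 11/13
  2 → 3: 11/11
  3 → 4: 5/5
  3 → 0: 6/6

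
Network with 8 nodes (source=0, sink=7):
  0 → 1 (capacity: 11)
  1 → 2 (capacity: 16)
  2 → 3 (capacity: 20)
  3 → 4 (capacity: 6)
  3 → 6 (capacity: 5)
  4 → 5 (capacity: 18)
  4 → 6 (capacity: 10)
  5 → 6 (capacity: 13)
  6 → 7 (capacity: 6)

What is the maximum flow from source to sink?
Maximum flow = 6

Max flow: 6

Flow assignment:
  0 → 1: 6/11
  1 → 2: 6/16
  2 → 3: 6/20
  3 → 4: 1/6
  3 → 6: 5/5
  4 → 6: 1/10
  6 → 7: 6/6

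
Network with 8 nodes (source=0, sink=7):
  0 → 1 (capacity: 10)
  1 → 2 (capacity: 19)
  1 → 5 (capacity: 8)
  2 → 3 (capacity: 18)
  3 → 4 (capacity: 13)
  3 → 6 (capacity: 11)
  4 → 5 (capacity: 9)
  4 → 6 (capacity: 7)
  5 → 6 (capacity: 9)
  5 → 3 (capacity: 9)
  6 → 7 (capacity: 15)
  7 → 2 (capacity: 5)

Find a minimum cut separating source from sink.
Min cut value = 10, edges: (0,1)

Min cut value: 10
Partition: S = [0], T = [1, 2, 3, 4, 5, 6, 7]
Cut edges: (0,1)

By max-flow min-cut theorem, max flow = min cut = 10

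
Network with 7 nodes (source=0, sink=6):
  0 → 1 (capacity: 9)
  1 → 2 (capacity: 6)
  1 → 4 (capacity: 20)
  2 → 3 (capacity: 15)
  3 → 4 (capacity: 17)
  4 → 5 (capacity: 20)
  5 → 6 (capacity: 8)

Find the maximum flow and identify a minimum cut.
Max flow = 8, Min cut edges: (5,6)

Maximum flow: 8
Minimum cut: (5,6)
Partition: S = [0, 1, 2, 3, 4, 5], T = [6]

Max-flow min-cut theorem verified: both equal 8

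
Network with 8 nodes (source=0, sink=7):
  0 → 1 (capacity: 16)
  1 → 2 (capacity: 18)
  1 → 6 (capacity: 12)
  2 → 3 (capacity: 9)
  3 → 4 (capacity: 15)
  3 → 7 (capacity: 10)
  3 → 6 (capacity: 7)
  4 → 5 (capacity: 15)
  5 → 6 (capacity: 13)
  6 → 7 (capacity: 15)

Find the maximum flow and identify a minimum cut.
Max flow = 16, Min cut edges: (0,1)

Maximum flow: 16
Minimum cut: (0,1)
Partition: S = [0], T = [1, 2, 3, 4, 5, 6, 7]

Max-flow min-cut theorem verified: both equal 16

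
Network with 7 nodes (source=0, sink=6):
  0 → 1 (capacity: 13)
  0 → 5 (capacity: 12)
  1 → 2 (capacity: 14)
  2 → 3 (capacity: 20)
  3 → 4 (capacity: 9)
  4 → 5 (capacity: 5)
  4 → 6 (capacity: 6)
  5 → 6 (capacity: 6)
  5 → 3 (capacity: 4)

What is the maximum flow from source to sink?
Maximum flow = 12

Max flow: 12

Flow assignment:
  0 → 1: 9/13
  0 → 5: 3/12
  1 → 2: 9/14
  2 → 3: 9/20
  3 → 4: 9/9
  4 → 5: 3/5
  4 → 6: 6/6
  5 → 6: 6/6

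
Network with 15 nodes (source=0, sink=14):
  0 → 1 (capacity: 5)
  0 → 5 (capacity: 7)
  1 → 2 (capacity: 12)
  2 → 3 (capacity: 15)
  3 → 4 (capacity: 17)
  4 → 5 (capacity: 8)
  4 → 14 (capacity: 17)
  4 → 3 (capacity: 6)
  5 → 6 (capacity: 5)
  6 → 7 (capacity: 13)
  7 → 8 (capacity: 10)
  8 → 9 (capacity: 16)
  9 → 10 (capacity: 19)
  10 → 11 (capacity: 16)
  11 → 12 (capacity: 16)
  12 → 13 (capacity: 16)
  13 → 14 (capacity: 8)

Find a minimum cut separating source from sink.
Min cut value = 10, edges: (0,1), (5,6)

Min cut value: 10
Partition: S = [0, 5], T = [1, 2, 3, 4, 6, 7, 8, 9, 10, 11, 12, 13, 14]
Cut edges: (0,1), (5,6)

By max-flow min-cut theorem, max flow = min cut = 10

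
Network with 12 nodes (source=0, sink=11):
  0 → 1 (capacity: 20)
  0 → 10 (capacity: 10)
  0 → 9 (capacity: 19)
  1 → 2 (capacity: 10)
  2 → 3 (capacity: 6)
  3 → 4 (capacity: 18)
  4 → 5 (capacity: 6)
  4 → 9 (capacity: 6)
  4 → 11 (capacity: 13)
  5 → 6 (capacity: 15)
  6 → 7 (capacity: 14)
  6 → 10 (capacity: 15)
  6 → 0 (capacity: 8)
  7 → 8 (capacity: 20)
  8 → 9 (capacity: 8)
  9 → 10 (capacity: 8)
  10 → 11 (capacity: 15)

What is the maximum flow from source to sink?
Maximum flow = 21

Max flow: 21

Flow assignment:
  0 → 1: 6/20
  0 → 10: 7/10
  0 → 9: 8/19
  1 → 2: 6/10
  2 → 3: 6/6
  3 → 4: 6/18
  4 → 11: 6/13
  9 → 10: 8/8
  10 → 11: 15/15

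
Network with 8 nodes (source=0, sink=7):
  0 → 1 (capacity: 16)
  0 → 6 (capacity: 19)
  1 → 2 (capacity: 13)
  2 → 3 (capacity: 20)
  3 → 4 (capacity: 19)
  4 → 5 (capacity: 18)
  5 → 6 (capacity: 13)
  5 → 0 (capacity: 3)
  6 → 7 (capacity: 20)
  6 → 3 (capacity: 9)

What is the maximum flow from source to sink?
Maximum flow = 20

Max flow: 20

Flow assignment:
  0 → 1: 13/16
  0 → 6: 10/19
  1 → 2: 13/13
  2 → 3: 13/20
  3 → 4: 13/19
  4 → 5: 13/18
  5 → 6: 10/13
  5 → 0: 3/3
  6 → 7: 20/20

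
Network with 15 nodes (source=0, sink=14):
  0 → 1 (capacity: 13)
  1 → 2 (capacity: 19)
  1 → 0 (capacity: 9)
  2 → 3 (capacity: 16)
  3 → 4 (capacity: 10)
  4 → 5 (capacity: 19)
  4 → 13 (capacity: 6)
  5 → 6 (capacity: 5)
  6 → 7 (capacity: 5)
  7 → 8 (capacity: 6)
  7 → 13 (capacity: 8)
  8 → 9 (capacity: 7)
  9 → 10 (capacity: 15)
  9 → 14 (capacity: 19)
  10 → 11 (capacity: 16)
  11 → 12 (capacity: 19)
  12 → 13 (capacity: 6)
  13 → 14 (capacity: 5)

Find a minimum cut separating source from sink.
Min cut value = 10, edges: (6,7), (13,14)

Min cut value: 10
Partition: S = [0, 1, 2, 3, 4, 5, 6, 10, 11, 12, 13], T = [7, 8, 9, 14]
Cut edges: (6,7), (13,14)

By max-flow min-cut theorem, max flow = min cut = 10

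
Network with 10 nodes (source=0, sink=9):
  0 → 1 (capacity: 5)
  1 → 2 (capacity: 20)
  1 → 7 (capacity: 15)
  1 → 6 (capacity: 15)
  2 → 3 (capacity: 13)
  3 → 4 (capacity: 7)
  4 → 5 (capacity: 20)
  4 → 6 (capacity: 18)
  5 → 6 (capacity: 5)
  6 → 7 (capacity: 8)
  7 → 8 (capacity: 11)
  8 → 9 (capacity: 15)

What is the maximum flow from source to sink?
Maximum flow = 5

Max flow: 5

Flow assignment:
  0 → 1: 5/5
  1 → 7: 5/15
  7 → 8: 5/11
  8 → 9: 5/15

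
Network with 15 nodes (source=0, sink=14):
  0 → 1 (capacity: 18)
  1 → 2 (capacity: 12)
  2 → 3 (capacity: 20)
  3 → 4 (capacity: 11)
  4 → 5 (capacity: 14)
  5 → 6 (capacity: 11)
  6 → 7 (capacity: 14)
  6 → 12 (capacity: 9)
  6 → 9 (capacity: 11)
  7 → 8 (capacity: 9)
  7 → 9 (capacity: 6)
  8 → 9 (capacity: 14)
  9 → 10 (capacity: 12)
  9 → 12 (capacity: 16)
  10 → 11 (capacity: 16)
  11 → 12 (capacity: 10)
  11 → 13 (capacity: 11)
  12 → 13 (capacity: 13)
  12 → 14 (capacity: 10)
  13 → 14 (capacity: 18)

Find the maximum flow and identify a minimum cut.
Max flow = 11, Min cut edges: (5,6)

Maximum flow: 11
Minimum cut: (5,6)
Partition: S = [0, 1, 2, 3, 4, 5], T = [6, 7, 8, 9, 10, 11, 12, 13, 14]

Max-flow min-cut theorem verified: both equal 11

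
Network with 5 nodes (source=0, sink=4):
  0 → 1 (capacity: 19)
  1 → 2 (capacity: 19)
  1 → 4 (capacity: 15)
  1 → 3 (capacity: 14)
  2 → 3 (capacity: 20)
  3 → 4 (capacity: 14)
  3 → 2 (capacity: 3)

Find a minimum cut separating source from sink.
Min cut value = 19, edges: (0,1)

Min cut value: 19
Partition: S = [0], T = [1, 2, 3, 4]
Cut edges: (0,1)

By max-flow min-cut theorem, max flow = min cut = 19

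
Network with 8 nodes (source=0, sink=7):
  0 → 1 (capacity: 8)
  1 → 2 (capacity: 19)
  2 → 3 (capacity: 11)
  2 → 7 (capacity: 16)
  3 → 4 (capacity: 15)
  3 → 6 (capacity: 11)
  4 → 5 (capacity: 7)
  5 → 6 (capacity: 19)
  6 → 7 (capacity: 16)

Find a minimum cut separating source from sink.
Min cut value = 8, edges: (0,1)

Min cut value: 8
Partition: S = [0], T = [1, 2, 3, 4, 5, 6, 7]
Cut edges: (0,1)

By max-flow min-cut theorem, max flow = min cut = 8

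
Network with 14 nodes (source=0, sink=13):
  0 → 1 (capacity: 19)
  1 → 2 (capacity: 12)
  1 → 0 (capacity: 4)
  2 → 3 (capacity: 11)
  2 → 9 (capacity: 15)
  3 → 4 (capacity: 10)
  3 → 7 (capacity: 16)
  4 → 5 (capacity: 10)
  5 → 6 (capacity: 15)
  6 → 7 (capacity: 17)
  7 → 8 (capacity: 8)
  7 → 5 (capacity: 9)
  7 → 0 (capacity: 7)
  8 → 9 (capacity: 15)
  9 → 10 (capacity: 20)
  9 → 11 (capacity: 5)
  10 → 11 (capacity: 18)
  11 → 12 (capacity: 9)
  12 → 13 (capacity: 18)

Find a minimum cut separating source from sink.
Min cut value = 9, edges: (11,12)

Min cut value: 9
Partition: S = [0, 1, 2, 3, 4, 5, 6, 7, 8, 9, 10, 11], T = [12, 13]
Cut edges: (11,12)

By max-flow min-cut theorem, max flow = min cut = 9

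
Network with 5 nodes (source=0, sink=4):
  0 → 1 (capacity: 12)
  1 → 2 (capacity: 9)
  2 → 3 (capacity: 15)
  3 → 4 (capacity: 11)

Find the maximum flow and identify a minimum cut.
Max flow = 9, Min cut edges: (1,2)

Maximum flow: 9
Minimum cut: (1,2)
Partition: S = [0, 1], T = [2, 3, 4]

Max-flow min-cut theorem verified: both equal 9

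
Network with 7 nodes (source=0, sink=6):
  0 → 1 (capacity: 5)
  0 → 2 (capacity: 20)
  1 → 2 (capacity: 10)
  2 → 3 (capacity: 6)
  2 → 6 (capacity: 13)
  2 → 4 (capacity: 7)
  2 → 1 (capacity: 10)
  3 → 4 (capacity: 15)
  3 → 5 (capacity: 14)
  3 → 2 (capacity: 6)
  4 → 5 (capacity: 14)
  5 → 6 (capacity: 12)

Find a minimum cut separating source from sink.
Min cut value = 25, edges: (2,6), (5,6)

Min cut value: 25
Partition: S = [0, 1, 2, 3, 4, 5], T = [6]
Cut edges: (2,6), (5,6)

By max-flow min-cut theorem, max flow = min cut = 25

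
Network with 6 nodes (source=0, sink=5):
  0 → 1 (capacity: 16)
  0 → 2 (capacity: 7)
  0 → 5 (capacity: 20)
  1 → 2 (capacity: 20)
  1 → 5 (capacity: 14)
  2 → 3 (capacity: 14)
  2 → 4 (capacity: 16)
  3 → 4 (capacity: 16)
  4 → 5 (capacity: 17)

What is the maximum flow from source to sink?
Maximum flow = 43

Max flow: 43

Flow assignment:
  0 → 1: 16/16
  0 → 2: 7/7
  0 → 5: 20/20
  1 → 2: 2/20
  1 → 5: 14/14
  2 → 4: 9/16
  4 → 5: 9/17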